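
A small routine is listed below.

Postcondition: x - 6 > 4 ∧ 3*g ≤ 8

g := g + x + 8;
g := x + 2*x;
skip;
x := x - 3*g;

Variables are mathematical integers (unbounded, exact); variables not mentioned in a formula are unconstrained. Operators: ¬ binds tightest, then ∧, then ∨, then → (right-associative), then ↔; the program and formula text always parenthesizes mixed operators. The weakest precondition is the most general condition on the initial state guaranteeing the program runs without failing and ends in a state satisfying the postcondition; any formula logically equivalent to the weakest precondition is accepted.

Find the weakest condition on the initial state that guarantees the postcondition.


Working backward. After the program, the postcondition x - 6 > 4 ∧ 3*g ≤ 8 must hold; in canonical form it is x > 10 ∧ 3*g ≤ 8.
Before x := x - 3*g: x > 3*g + 10 ∧ 3*g ≤ 8
Before skip: x > 3*g + 10 ∧ 3*g ≤ 8
Before g := x + 2*x: 8*x < -10 ∧ 9*x ≤ 8
Before g := g + x + 8: 8*x < -10 ∧ 9*x ≤ 8
Answer: WP = 8*x < -10 ∧ 9*x ≤ 8


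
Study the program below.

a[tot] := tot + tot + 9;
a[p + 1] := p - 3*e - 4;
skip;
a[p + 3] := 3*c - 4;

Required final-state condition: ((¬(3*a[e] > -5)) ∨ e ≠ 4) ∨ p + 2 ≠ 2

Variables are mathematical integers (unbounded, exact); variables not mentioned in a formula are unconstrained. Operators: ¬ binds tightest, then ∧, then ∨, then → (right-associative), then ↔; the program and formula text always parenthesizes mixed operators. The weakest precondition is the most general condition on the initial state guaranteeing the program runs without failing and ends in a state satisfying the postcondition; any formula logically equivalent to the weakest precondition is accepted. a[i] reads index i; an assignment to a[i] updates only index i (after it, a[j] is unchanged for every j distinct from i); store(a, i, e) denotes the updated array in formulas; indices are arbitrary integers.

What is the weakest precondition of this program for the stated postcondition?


Working backward. After the program, the postcondition ((¬(3*a[e] > -5)) ∨ e ≠ 4) ∨ p + 2 ≠ 2 must hold; in canonical form it is (¬(3*a[e] > -5)) ∨ e ≠ 4 ∨ p ≠ 0.
Before a[p + 3] := 3*c - 4: (¬(3*store(a, p + 3, 3*c - 4)[e] > -5)) ∨ e ≠ 4 ∨ p ≠ 0
Before skip: (¬(3*store(a, p + 3, 3*c - 4)[e] > -5)) ∨ e ≠ 4 ∨ p ≠ 0
Before a[p + 1] := p - 3*e - 4: (¬(3*store(store(a, p + 1, -3*e + p - 4), p + 3, 3*c - 4)[e] > -5)) ∨ e ≠ 4 ∨ p ≠ 0
Before a[tot] := tot + tot + 9: (¬(3*store(store(store(a, tot, 2*tot + 9), p + 1, -3*e + p - 4), p + 3, 3*c - 4)[e] > -5)) ∨ e ≠ 4 ∨ p ≠ 0
Answer: WP = (¬(3*store(store(store(a, tot, 2*tot + 9), p + 1, -3*e + p - 4), p + 3, 3*c - 4)[e] > -5)) ∨ e ≠ 4 ∨ p ≠ 0


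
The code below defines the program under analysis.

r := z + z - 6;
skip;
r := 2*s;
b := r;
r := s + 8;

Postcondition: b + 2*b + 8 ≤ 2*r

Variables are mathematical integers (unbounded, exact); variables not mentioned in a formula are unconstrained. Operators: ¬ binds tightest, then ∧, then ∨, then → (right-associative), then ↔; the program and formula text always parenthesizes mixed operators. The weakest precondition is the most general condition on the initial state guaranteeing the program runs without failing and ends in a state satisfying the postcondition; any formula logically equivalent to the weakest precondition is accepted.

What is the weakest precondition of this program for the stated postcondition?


Working backward. After the program, the postcondition b + 2*b + 8 ≤ 2*r must hold; in canonical form it is 3*b ≤ 2*r - 8.
Before r := s + 8: 3*b ≤ 2*s + 8
Before b := r: 3*r ≤ 2*s + 8
Before r := 2*s: 4*s ≤ 8
Before skip: 4*s ≤ 8
Before r := z + z - 6: 4*s ≤ 8
Answer: WP = 4*s ≤ 8


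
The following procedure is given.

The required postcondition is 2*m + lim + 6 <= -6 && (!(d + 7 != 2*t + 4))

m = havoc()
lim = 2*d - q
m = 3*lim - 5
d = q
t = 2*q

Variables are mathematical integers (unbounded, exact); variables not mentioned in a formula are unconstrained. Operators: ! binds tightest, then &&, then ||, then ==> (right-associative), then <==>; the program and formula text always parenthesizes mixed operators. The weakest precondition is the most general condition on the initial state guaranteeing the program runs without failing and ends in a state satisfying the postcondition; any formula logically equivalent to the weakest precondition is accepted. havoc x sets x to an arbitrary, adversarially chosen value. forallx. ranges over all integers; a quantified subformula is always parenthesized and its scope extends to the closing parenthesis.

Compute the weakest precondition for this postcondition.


Working backward. After the program, the postcondition 2*m + lim + 6 <= -6 && (!(d + 7 != 2*t + 4)) must hold; in canonical form it is lim + 2*m <= -12 && (!(d != 2*t - 3)).
Before t := 2*q: lim + 2*m <= -12 && (!(d != 4*q - 3))
Before d := q: lim + 2*m <= -12 && (!(3*q != 3))
Before m := 3*lim - 5: 7*lim <= -2 && (!(3*q != 3))
Before lim := 2*d - q: 14*d <= 7*q - 2 && (!(3*q != 3))
Before havoc m: 14*d <= 7*q - 2 && (!(3*q != 3))
Answer: WP = 14*d <= 7*q - 2 && (!(3*q != 3))


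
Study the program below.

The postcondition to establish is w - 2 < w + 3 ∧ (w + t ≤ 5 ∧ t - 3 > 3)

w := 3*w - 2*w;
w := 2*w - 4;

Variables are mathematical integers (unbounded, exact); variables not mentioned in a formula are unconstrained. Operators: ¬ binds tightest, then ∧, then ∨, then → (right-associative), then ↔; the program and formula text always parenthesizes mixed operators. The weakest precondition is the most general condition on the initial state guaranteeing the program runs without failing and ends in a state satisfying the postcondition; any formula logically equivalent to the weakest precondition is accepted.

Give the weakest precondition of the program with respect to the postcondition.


Working backward. After the program, the postcondition w - 2 < w + 3 ∧ (w + t ≤ 5 ∧ t - 3 > 3) must hold; in canonical form it is t + w ≤ 5 ∧ t > 6.
Before w := 2*w - 4: t + 2*w ≤ 9 ∧ t > 6
Before w := 3*w - 2*w: t + 2*w ≤ 9 ∧ t > 6
Answer: WP = t + 2*w ≤ 9 ∧ t > 6


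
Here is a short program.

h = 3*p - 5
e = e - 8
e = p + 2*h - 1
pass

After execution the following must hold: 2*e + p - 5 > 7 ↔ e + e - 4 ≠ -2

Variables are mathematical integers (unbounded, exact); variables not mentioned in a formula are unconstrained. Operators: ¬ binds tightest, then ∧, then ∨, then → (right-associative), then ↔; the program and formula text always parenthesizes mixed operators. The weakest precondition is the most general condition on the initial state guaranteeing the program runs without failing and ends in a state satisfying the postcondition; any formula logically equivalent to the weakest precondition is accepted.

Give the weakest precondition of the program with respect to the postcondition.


Working backward. After the program, the postcondition 2*e + p - 5 > 7 ↔ e + e - 4 ≠ -2 must hold; in canonical form it is 2*e + p > 12 ↔ 2*e ≠ 2.
Before skip: 2*e + p > 12 ↔ 2*e ≠ 2
Before e := p + 2*h - 1: 4*h + 3*p > 14 ↔ 4*h + 2*p ≠ 4
Before e := e - 8: 4*h + 3*p > 14 ↔ 4*h + 2*p ≠ 4
Before h := 3*p - 5: 15*p > 34 ↔ 14*p ≠ 24
Answer: WP = 15*p > 34 ↔ 14*p ≠ 24


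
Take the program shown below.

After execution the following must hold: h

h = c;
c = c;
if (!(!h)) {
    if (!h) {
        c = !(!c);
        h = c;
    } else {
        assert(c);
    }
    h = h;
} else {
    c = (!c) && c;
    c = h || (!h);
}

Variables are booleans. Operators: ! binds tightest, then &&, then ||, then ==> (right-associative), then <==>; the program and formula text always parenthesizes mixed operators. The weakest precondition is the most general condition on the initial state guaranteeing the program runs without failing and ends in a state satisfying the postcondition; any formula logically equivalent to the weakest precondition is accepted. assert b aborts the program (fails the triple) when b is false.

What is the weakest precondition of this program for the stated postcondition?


Working backward. After the program, h must hold.
Then branch requires ((!h) ==> c) && (h ==> (c && h)); else branch requires h.
Before the if: (h ==> (((!h) ==> c) && (h ==> (c && h)))) && ((!h) ==> h)
Before c := c: (h ==> (((!h) ==> c) && (h ==> (c && h)))) && ((!h) ==> h)
Before h := c: (c ==> ((!c) ==> c)) && ((!c) ==> c)
Answer: WP = (c ==> ((!c) ==> c)) && ((!c) ==> c)


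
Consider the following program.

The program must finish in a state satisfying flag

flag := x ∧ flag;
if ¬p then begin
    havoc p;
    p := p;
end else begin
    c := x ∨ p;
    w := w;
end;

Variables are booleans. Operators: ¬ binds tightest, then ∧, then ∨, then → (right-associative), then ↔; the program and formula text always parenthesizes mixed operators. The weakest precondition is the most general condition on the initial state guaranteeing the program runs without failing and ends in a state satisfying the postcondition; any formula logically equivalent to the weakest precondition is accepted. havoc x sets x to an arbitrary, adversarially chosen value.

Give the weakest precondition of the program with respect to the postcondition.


Working backward. After the program, flag must hold.
Then branch requires flag; else branch requires flag.
Before the if: ((¬p) → flag) ∧ (p → flag)
Before flag := x ∧ flag: ((¬p) → (x ∧ flag)) ∧ (p → (x ∧ flag))
Answer: WP = ((¬p) → (x ∧ flag)) ∧ (p → (x ∧ flag))


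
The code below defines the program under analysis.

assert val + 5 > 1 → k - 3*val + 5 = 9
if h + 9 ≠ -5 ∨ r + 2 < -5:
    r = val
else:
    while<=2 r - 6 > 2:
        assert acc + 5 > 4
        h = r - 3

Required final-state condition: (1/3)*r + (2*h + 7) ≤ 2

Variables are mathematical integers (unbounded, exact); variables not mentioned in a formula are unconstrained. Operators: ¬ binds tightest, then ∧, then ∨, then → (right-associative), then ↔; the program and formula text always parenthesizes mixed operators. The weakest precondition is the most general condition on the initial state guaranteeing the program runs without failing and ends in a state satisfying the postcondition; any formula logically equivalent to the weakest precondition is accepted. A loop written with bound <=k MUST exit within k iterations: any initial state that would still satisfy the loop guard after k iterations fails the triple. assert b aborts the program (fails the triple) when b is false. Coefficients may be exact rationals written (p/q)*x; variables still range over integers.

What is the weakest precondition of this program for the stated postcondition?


Working backward. After the program, the postcondition (1/3)*r + (2*h + 7) ≤ 2 must hold; in canonical form it is 2*h + (1/3)*r ≤ -5.
Then branch requires 2*h + (1/3)*val ≤ -5; else branch requires (r > 8 → (acc > -1 ∧ (r > 8 → (acc > -1 ∧ (¬(r > 8)) ∧ (7/3)*r ≤ 1)) ∧ ((¬(r > 8)) → (7/3)*r ≤ 1))) ∧ ((¬(r > 8)) → 2*h + (1/3)*r ≤ -5).
Before the if: ((h ≠ -14 ∨ r < -7) → 2*h + (1/3)*val ≤ -5) ∧ ((¬(h ≠ -14 ∨ r < -7)) → ((r > 8 → (acc > -1 ∧ (r > 8 → (acc > -1 ∧ (¬(r > 8)) ∧ (7/3)*r ≤ 1)) ∧ ((¬(r > 8)) → (7/3)*r ≤ 1))) ∧ ((¬(r > 8)) → 2*h + (1/3)*r ≤ -5)))
Before assert val + 5 > 1 → k - 3*val + 5 = 9: (val > -4 → k = 3*val + 4) ∧ ((h ≠ -14 ∨ r < -7) → 2*h + (1/3)*val ≤ -5) ∧ ((¬(h ≠ -14 ∨ r < -7)) → ((r > 8 → (acc > -1 ∧ (r > 8 → (acc > -1 ∧ (¬(r > 8)) ∧ (7/3)*r ≤ 1)) ∧ ((¬(r > 8)) → (7/3)*r ≤ 1))) ∧ ((¬(r > 8)) → 2*h + (1/3)*r ≤ -5)))
Answer: WP = (val > -4 → k = 3*val + 4) ∧ ((h ≠ -14 ∨ r < -7) → 2*h + (1/3)*val ≤ -5) ∧ ((¬(h ≠ -14 ∨ r < -7)) → ((r > 8 → (acc > -1 ∧ (r > 8 → (acc > -1 ∧ (¬(r > 8)) ∧ (7/3)*r ≤ 1)) ∧ ((¬(r > 8)) → (7/3)*r ≤ 1))) ∧ ((¬(r > 8)) → 2*h + (1/3)*r ≤ -5)))


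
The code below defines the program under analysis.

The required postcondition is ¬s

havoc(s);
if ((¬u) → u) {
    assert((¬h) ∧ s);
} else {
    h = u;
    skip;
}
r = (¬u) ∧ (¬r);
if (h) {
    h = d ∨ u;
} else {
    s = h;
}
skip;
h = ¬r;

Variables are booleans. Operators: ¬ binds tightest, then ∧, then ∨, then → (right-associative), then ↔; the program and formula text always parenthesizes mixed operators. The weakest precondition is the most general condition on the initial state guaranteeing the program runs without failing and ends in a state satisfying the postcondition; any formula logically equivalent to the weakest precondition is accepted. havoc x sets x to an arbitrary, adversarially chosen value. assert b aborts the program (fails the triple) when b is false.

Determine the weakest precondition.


Working backward. After the program, ¬s must hold.
Before h := ¬r: ¬s
Before skip: ¬s
Then branch requires ¬s; else branch requires ¬h.
Before the if: h → (¬s)
Before r := (¬u) ∧ (¬r): h → (¬s)
Then branch requires (¬h) ∧ s ∧ (h → (¬s)); else branch requires u → (¬s).
Before the if: (((¬u) → u) → ((¬h) ∧ s ∧ (h → (¬s)))) ∧ ((¬((¬u) → u)) → (u → (¬s)))
Before havoc s: (((¬u) → u) → (¬h)) ∧ ((¬((¬u) → u)) → (¬u)) ∧ (¬((¬u) → u))
Answer: WP = (((¬u) → u) → (¬h)) ∧ ((¬((¬u) → u)) → (¬u)) ∧ (¬((¬u) → u))


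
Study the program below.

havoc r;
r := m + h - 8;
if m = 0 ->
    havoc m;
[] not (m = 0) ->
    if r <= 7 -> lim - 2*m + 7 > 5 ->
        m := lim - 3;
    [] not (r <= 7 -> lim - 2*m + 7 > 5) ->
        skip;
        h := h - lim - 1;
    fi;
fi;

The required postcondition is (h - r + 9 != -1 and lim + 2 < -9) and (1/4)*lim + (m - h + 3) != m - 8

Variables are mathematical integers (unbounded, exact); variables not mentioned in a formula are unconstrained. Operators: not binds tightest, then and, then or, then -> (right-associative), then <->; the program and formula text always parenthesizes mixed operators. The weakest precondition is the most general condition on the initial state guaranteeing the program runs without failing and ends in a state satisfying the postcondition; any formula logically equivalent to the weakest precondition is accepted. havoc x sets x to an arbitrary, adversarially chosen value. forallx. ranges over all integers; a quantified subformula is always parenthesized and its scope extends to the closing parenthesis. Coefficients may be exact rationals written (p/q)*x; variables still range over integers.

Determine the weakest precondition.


Working backward. After the program, the postcondition (h - r + 9 != -1 and lim + 2 < -9) and (1/4)*lim + (m - h + 3) != m - 8 must hold; in canonical form it is h != r - 10 and lim < -11 and (1/4)*lim != h - 11.
Then branch requires h != r - 10 and lim < -11 and (1/4)*lim != h - 11; else branch requires ((r <= 7 -> lim > 2*m - 2) -> (h != r - 10 and lim < -11 and (1/4)*lim != h - 11)) and ((not (r <= 7 -> lim > 2*m - 2)) -> (h != lim + r - 9 and lim < -11 and (5/4)*lim != h - 12)).
Before the if: (m = 0 -> (h != r - 10 and lim < -11 and (1/4)*lim != h - 11)) and ((not (m = 0)) -> (((r <= 7 -> lim > 2*m - 2) -> (h != r - 10 and lim < -11 and (1/4)*lim != h - 11)) and ((not (r <= 7 -> lim > 2*m - 2)) -> (h != lim + r - 9 and lim < -11 and (5/4)*lim != h - 12))))
Before r := m + h - 8: (m = 0 -> (m != 18 and lim < -11 and (1/4)*lim != h - 11)) and ((not (m = 0)) -> (((h + m <= 15 -> lim > 2*m - 2) -> (m != 18 and lim < -11 and (1/4)*lim != h - 11)) and ((not (h + m <= 15 -> lim > 2*m - 2)) -> (lim + m != 17 and lim < -11 and (5/4)*lim != h - 12))))
Before havoc r: (m = 0 -> (m != 18 and lim < -11 and (1/4)*lim != h - 11)) and ((not (m = 0)) -> (((h + m <= 15 -> lim > 2*m - 2) -> (m != 18 and lim < -11 and (1/4)*lim != h - 11)) and ((not (h + m <= 15 -> lim > 2*m - 2)) -> (lim + m != 17 and lim < -11 and (5/4)*lim != h - 12))))
Answer: WP = (m = 0 -> (m != 18 and lim < -11 and (1/4)*lim != h - 11)) and ((not (m = 0)) -> (((h + m <= 15 -> lim > 2*m - 2) -> (m != 18 and lim < -11 and (1/4)*lim != h - 11)) and ((not (h + m <= 15 -> lim > 2*m - 2)) -> (lim + m != 17 and lim < -11 and (5/4)*lim != h - 12))))


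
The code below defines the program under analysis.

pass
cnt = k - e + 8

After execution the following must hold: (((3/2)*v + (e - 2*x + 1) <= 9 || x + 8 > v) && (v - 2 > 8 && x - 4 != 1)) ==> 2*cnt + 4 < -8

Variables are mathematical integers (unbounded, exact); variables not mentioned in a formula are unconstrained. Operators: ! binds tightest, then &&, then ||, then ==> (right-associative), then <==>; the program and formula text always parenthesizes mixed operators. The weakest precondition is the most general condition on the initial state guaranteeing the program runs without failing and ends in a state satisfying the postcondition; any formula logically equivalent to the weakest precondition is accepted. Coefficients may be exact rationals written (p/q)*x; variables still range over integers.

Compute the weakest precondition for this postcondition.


Working backward. After the program, the postcondition (((3/2)*v + (e - 2*x + 1) <= 9 || x + 8 > v) && (v - 2 > 8 && x - 4 != 1)) ==> 2*cnt + 4 < -8 must hold; in canonical form it is ((e + (3/2)*v <= 2*x + 8 || x > v - 8) && v > 10 && x != 5) ==> 2*cnt < -12.
Before cnt := k - e + 8: ((e + (3/2)*v <= 2*x + 8 || x > v - 8) && v > 10 && x != 5) ==> 2*k < 2*e - 28
Before skip: ((e + (3/2)*v <= 2*x + 8 || x > v - 8) && v > 10 && x != 5) ==> 2*k < 2*e - 28
Answer: WP = ((e + (3/2)*v <= 2*x + 8 || x > v - 8) && v > 10 && x != 5) ==> 2*k < 2*e - 28


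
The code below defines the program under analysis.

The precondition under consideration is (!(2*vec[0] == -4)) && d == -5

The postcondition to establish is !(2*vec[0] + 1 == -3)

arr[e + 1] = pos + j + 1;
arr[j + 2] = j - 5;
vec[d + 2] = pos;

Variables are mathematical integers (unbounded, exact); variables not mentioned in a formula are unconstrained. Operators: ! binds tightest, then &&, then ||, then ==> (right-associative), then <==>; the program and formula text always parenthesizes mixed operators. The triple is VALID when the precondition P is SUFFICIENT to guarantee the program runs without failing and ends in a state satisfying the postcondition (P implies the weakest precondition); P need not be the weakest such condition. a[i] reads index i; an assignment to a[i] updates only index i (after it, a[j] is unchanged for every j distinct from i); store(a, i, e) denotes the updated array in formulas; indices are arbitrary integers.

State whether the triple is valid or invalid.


Working backward. After the program, the postcondition !(2*vec[0] + 1 == -3) must hold; in canonical form it is !(2*vec[0] == -4).
Before vec[d + 2] := pos: !(2*store(vec, d + 2, pos)[0] == -4)
Before arr[j + 2] := j - 5: !(2*store(vec, d + 2, pos)[0] == -4)
Before arr[e + 1] := pos + j + 1: !(2*store(vec, d + 2, pos)[0] == -4)
The weakest precondition is !(2*store(vec, d + 2, pos)[0] == -4).
Check whether (!(2*vec[0] == -4)) && d == -5 implies it.
Every state satisfying the precondition satisfies the weakest precondition: the implication holds.
Answer: valid


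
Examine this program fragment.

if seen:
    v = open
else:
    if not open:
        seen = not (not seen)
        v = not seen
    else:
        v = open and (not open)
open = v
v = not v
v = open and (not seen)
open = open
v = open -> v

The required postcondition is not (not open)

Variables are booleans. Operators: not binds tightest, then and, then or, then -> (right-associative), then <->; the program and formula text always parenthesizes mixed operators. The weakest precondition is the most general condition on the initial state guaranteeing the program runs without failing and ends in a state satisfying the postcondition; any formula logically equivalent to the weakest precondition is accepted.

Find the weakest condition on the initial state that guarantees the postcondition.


Working backward. After the program, the postcondition not (not open) must hold; in canonical form it is open.
Before v := open -> v: open
Before open := open: open
Before v := open and (not seen): open
Before v := not v: open
Before open := v: v
Then branch requires open; else branch requires ((not open) -> (not seen)) and (not open).
Before the if: (seen -> open) and ((not seen) -> (((not open) -> (not seen)) and (not open)))
Answer: WP = (seen -> open) and ((not seen) -> (((not open) -> (not seen)) and (not open)))


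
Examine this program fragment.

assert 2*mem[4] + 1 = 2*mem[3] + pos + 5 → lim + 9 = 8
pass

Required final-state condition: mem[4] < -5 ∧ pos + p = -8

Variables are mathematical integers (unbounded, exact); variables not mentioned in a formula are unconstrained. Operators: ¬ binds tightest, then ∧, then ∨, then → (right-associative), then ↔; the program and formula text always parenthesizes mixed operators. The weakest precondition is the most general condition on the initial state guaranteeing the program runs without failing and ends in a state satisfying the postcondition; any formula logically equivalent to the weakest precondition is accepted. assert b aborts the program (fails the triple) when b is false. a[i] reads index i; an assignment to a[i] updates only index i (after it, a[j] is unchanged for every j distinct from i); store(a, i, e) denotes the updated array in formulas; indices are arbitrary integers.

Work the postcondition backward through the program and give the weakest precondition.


Working backward. After the program, the postcondition mem[4] < -5 ∧ pos + p = -8 must hold; in canonical form it is mem[4] < -5 ∧ p + pos = -8.
Before skip: mem[4] < -5 ∧ p + pos = -8
Before assert 2*mem[4] + 1 = 2*mem[3] + pos + 5 → lim + 9 = 8: (2*mem[4] = 2*mem[3] + pos + 4 → lim = -1) ∧ mem[4] < -5 ∧ p + pos = -8
Answer: WP = (2*mem[4] = 2*mem[3] + pos + 4 → lim = -1) ∧ mem[4] < -5 ∧ p + pos = -8


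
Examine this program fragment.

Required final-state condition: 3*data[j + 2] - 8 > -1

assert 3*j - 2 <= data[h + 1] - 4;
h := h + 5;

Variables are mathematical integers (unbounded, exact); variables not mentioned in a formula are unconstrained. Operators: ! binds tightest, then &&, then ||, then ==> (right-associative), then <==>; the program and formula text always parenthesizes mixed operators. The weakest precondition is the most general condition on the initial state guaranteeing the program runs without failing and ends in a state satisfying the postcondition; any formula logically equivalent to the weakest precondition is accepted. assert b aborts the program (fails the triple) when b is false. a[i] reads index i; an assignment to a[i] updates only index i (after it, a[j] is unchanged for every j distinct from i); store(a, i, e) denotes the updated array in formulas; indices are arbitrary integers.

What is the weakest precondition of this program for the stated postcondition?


Working backward. After the program, the postcondition 3*data[j + 2] - 8 > -1 must hold; in canonical form it is 3*data[j + 2] > 7.
Before h := h + 5: 3*data[j + 2] > 7
Before assert 3*j - 2 <= data[h + 1] - 4: 3*j <= data[h + 1] - 2 && 3*data[j + 2] > 7
Answer: WP = 3*j <= data[h + 1] - 2 && 3*data[j + 2] > 7


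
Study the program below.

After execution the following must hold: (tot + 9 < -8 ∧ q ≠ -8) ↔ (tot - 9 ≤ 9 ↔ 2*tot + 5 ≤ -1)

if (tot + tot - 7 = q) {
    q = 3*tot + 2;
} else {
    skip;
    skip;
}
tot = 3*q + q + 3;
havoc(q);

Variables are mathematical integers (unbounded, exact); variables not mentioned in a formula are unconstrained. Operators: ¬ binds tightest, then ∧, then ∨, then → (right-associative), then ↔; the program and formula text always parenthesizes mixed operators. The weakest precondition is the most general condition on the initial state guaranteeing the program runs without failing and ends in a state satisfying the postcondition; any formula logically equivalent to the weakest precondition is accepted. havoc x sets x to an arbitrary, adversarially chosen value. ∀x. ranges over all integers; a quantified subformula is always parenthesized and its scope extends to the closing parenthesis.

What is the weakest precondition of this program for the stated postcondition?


Working backward. After the program, the postcondition (tot + 9 < -8 ∧ q ≠ -8) ↔ (tot - 9 ≤ 9 ↔ 2*tot + 5 ≤ -1) must hold; in canonical form it is (tot < -17 ∧ q ≠ -8) ↔ (tot ≤ 18 ↔ 2*tot ≤ -6).
Before havoc q: ∀q_1. ((tot < -17 ∧ q_1 ≠ -8) ↔ (tot ≤ 18 ↔ 2*tot ≤ -6))
Before tot := 3*q + q + 3: ∀q_1. ((4*q < -20 ∧ q_1 ≠ -8) ↔ (4*q ≤ 15 ↔ 8*q ≤ -12))
Then branch requires ∀q_1. ((12*tot < -28 ∧ q_1 ≠ -8) ↔ (12*tot ≤ 7 ↔ 24*tot ≤ -28)); else branch requires ∀q_1. ((4*q < -20 ∧ q_1 ≠ -8) ↔ (4*q ≤ 15 ↔ 8*q ≤ -12)).
Before the if: (2*tot = q + 7 → (∀q_1. ((12*tot < -28 ∧ q_1 ≠ -8) ↔ (12*tot ≤ 7 ↔ 24*tot ≤ -28)))) ∧ ((¬(2*tot = q + 7)) → (∀q_1. ((4*q < -20 ∧ q_1 ≠ -8) ↔ (4*q ≤ 15 ↔ 8*q ≤ -12))))
Answer: WP = (2*tot = q + 7 → (∀q_1. ((12*tot < -28 ∧ q_1 ≠ -8) ↔ (12*tot ≤ 7 ↔ 24*tot ≤ -28)))) ∧ ((¬(2*tot = q + 7)) → (∀q_1. ((4*q < -20 ∧ q_1 ≠ -8) ↔ (4*q ≤ 15 ↔ 8*q ≤ -12))))


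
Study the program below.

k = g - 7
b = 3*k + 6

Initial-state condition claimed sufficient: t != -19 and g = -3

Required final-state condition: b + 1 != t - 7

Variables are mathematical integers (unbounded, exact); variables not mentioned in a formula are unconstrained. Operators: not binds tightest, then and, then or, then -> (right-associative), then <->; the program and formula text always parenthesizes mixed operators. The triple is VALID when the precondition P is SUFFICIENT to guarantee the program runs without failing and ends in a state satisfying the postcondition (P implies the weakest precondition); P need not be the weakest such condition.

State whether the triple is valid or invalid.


Working backward. After the program, the postcondition b + 1 != t - 7 must hold; in canonical form it is b != t - 8.
Before b := 3*k + 6: 3*k != t - 14
Before k := g - 7: 3*g != t + 7
The weakest precondition is 3*g != t + 7.
Check whether t != -19 and g = -3 implies it.
Countermodel: at the initial state g = -3, t = -16, the precondition holds but the weakest precondition fails.
Answer: invalid


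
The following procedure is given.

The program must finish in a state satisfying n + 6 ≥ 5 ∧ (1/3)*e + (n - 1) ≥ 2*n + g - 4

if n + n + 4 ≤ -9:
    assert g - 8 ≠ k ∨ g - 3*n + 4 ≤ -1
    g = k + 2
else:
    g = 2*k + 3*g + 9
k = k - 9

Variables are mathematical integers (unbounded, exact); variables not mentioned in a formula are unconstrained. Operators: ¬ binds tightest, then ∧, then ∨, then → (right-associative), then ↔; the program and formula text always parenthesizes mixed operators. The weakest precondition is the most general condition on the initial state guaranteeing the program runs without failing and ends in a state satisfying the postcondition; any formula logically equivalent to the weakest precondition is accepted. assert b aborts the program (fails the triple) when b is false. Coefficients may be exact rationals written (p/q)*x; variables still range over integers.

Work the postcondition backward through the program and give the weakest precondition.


Working backward. After the program, the postcondition n + 6 ≥ 5 ∧ (1/3)*e + (n - 1) ≥ 2*n + g - 4 must hold; in canonical form it is n ≥ -1 ∧ (1/3)*e ≥ g + n - 3.
Before k := k - 9: n ≥ -1 ∧ (1/3)*e ≥ g + n - 3
Then branch requires (g ≠ k + 8 ∨ g ≤ 3*n - 5) ∧ n ≥ -1 ∧ (1/3)*e ≥ k + n - 1; else branch requires n ≥ -1 ∧ (1/3)*e ≥ 3*g + 2*k + n + 6.
Before the if: (2*n ≤ -13 → ((g ≠ k + 8 ∨ g ≤ 3*n - 5) ∧ n ≥ -1 ∧ (1/3)*e ≥ k + n - 1)) ∧ ((¬(2*n ≤ -13)) → (n ≥ -1 ∧ (1/3)*e ≥ 3*g + 2*k + n + 6))
Answer: WP = (2*n ≤ -13 → ((g ≠ k + 8 ∨ g ≤ 3*n - 5) ∧ n ≥ -1 ∧ (1/3)*e ≥ k + n - 1)) ∧ ((¬(2*n ≤ -13)) → (n ≥ -1 ∧ (1/3)*e ≥ 3*g + 2*k + n + 6))


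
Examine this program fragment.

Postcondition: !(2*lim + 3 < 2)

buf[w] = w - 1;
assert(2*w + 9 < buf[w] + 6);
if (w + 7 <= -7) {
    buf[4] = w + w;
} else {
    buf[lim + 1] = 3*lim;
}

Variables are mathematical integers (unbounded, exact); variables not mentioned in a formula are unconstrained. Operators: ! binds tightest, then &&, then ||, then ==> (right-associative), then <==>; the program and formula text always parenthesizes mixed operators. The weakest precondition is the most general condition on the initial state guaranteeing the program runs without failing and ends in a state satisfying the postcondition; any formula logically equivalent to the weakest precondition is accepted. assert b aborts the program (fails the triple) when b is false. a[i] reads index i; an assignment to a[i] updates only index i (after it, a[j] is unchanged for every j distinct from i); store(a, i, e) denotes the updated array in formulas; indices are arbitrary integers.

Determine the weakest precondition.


Working backward. After the program, the postcondition !(2*lim + 3 < 2) must hold; in canonical form it is !(2*lim < -1).
Then branch requires !(2*lim < -1); else branch requires !(2*lim < -1).
Before the if: (w <= -14 ==> (!(2*lim < -1))) && ((!(w <= -14)) ==> (!(2*lim < -1)))
Before assert 2*w + 9 < buf[w] + 6: 2*w < buf[w] - 3 && (w <= -14 ==> (!(2*lim < -1))) && ((!(w <= -14)) ==> (!(2*lim < -1)))
Before buf[w] := w - 1: 2*w < store(buf, w, w - 1)[w] - 3 && (w <= -14 ==> (!(2*lim < -1))) && ((!(w <= -14)) ==> (!(2*lim < -1)))
Answer: WP = 2*w < store(buf, w, w - 1)[w] - 3 && (w <= -14 ==> (!(2*lim < -1))) && ((!(w <= -14)) ==> (!(2*lim < -1)))


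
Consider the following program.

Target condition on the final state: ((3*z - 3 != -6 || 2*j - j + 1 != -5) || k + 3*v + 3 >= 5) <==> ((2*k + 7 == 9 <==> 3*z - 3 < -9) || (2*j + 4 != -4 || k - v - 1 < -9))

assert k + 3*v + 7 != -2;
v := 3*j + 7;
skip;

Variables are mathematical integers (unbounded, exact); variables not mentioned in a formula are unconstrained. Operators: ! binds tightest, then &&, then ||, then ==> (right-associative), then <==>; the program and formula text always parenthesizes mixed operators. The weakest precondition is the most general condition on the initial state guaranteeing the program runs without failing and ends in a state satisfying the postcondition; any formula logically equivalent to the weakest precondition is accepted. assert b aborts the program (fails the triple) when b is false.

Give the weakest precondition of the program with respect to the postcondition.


Working backward. After the program, the postcondition ((3*z - 3 != -6 || 2*j - j + 1 != -5) || k + 3*v + 3 >= 5) <==> ((2*k + 7 == 9 <==> 3*z - 3 < -9) || (2*j + 4 != -4 || k - v - 1 < -9)) must hold; in canonical form it is (3*z != -3 || j != -6 || k + 3*v >= 2) <==> ((2*k == 2 <==> 3*z < -6) || 2*j != -8 || k < v - 8).
Before skip: (3*z != -3 || j != -6 || k + 3*v >= 2) <==> ((2*k == 2 <==> 3*z < -6) || 2*j != -8 || k < v - 8)
Before v := 3*j + 7: (3*z != -3 || j != -6 || 9*j + k >= -19) <==> ((2*k == 2 <==> 3*z < -6) || 2*j != -8 || k < 3*j - 1)
Before assert k + 3*v + 7 != -2: k + 3*v != -9 && ((3*z != -3 || j != -6 || 9*j + k >= -19) <==> ((2*k == 2 <==> 3*z < -6) || 2*j != -8 || k < 3*j - 1))
Answer: WP = k + 3*v != -9 && ((3*z != -3 || j != -6 || 9*j + k >= -19) <==> ((2*k == 2 <==> 3*z < -6) || 2*j != -8 || k < 3*j - 1))


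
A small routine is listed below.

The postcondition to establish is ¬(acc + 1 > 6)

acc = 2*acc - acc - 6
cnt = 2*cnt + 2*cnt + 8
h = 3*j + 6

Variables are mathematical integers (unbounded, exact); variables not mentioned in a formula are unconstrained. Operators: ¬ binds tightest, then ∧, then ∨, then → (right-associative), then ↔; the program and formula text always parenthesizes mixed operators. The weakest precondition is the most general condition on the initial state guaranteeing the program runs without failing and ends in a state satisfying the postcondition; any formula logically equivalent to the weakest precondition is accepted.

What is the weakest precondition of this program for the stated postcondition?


Working backward. After the program, the postcondition ¬(acc + 1 > 6) must hold; in canonical form it is ¬(acc > 5).
Before h := 3*j + 6: ¬(acc > 5)
Before cnt := 2*cnt + 2*cnt + 8: ¬(acc > 5)
Before acc := 2*acc - acc - 6: ¬(acc > 11)
Answer: WP = ¬(acc > 11)


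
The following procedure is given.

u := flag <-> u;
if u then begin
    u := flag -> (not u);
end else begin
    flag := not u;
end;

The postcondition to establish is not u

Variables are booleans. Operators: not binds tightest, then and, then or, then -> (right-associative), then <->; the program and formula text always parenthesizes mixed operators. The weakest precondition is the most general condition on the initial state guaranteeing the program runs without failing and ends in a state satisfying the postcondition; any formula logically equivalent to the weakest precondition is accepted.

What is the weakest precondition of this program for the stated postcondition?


Working backward. After the program, not u must hold.
Then branch requires not (flag -> (not u)); else branch requires not u.
Before the if: u -> (not (flag -> (not u)))
Before u := flag <-> u: (flag <-> u) -> (not (flag -> (not (flag <-> u))))
Answer: WP = (flag <-> u) -> (not (flag -> (not (flag <-> u))))


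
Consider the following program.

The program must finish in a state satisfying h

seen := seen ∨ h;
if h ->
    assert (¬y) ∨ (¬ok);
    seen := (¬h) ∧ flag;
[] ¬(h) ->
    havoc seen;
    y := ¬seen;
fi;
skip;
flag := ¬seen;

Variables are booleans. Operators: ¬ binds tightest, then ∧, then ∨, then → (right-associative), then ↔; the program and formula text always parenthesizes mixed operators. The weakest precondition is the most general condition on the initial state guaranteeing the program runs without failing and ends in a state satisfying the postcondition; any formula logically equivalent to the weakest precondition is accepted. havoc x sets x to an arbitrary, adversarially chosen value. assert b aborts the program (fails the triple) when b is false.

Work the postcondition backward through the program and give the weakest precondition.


Working backward. After the program, h must hold.
Before flag := ¬seen: h
Before skip: h
Then branch requires ((¬y) ∨ (¬ok)) ∧ h; else branch requires h.
Before the if: (h → (((¬y) ∨ (¬ok)) ∧ h)) ∧ ((¬h) → h)
Before seen := seen ∨ h: (h → (((¬y) ∨ (¬ok)) ∧ h)) ∧ ((¬h) → h)
Answer: WP = (h → (((¬y) ∨ (¬ok)) ∧ h)) ∧ ((¬h) → h)


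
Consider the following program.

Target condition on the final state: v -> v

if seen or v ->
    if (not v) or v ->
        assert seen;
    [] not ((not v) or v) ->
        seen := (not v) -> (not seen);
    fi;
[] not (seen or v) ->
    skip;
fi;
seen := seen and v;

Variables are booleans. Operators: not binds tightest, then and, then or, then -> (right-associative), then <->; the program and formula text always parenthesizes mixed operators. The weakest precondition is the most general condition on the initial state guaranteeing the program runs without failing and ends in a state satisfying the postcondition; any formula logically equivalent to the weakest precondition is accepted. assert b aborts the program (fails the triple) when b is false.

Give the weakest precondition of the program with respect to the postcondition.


Working backward. After the program, the postcondition v -> v must hold; in canonical form it is true.
Before seen := seen and v: true
Then branch requires seen; else branch requires true.
Before the if: (seen or v) -> seen
Answer: WP = (seen or v) -> seen


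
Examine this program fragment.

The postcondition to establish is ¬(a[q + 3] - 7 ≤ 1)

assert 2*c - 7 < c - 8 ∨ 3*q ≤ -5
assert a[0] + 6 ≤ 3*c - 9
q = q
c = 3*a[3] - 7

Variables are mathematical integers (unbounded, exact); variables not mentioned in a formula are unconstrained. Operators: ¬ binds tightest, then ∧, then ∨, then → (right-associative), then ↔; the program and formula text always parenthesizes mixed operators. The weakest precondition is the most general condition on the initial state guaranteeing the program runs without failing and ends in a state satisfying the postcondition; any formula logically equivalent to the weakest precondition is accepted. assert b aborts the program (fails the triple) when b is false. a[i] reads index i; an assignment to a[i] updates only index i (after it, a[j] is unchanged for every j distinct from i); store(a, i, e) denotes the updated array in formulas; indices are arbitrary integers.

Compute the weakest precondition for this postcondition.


Working backward. After the program, the postcondition ¬(a[q + 3] - 7 ≤ 1) must hold; in canonical form it is ¬(a[q + 3] ≤ 8).
Before c := 3*a[3] - 7: ¬(a[q + 3] ≤ 8)
Before q := q: ¬(a[q + 3] ≤ 8)
Before assert a[0] + 6 ≤ 3*c - 9: a[0] ≤ 3*c - 15 ∧ (¬(a[q + 3] ≤ 8))
Before assert 2*c - 7 < c - 8 ∨ 3*q ≤ -5: (c < -1 ∨ 3*q ≤ -5) ∧ a[0] ≤ 3*c - 15 ∧ (¬(a[q + 3] ≤ 8))
Answer: WP = (c < -1 ∨ 3*q ≤ -5) ∧ a[0] ≤ 3*c - 15 ∧ (¬(a[q + 3] ≤ 8))


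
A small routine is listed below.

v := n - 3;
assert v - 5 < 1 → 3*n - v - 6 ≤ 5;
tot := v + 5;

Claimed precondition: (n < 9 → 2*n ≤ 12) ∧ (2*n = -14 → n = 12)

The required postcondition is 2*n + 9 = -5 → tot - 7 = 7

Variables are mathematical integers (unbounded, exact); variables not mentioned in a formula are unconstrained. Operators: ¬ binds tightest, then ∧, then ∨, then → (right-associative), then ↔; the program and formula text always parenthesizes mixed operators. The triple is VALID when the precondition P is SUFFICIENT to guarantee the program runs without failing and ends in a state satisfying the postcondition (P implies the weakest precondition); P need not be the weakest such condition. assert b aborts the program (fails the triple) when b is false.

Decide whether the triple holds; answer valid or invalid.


Working backward. After the program, the postcondition 2*n + 9 = -5 → tot - 7 = 7 must hold; in canonical form it is 2*n = -14 → tot = 14.
Before tot := v + 5: 2*n = -14 → v = 9
Before assert v - 5 < 1 → 3*n - v - 6 ≤ 5: (v < 6 → 3*n ≤ v + 11) ∧ (2*n = -14 → v = 9)
Before v := n - 3: (n < 9 → 2*n ≤ 8) ∧ (2*n = -14 → n = 12)
The weakest precondition is (n < 9 → 2*n ≤ 8) ∧ (2*n = -14 → n = 12).
Check whether (n < 9 → 2*n ≤ 12) ∧ (2*n = -14 → n = 12) implies it.
Countermodel: at the initial state n = 5, the precondition holds but the weakest precondition fails.
Answer: invalid


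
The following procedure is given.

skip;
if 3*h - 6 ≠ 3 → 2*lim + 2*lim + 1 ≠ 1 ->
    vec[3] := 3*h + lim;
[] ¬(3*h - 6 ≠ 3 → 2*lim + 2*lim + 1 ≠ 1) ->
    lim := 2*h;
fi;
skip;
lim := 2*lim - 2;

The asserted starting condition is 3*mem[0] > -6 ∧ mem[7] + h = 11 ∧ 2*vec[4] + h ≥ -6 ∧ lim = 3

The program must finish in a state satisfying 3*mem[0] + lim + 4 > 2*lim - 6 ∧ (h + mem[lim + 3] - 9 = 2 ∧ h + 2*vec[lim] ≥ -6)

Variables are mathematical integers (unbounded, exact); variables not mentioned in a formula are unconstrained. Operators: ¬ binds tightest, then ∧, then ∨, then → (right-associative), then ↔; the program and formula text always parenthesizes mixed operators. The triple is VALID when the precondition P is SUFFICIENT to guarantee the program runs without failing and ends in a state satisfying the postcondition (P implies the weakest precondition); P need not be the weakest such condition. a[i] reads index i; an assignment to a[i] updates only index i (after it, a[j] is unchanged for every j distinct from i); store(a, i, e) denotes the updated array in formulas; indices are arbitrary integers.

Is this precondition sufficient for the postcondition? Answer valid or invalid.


Working backward. After the program, the postcondition 3*mem[0] + lim + 4 > 2*lim - 6 ∧ (h + mem[lim + 3] - 9 = 2 ∧ h + 2*vec[lim] ≥ -6) must hold; in canonical form it is 3*mem[0] > lim - 10 ∧ mem[lim + 3] + h = 11 ∧ 2*vec[lim] + h ≥ -6.
Before lim := 2*lim - 2: 3*mem[0] > 2*lim - 12 ∧ mem[2*lim + 1] + h = 11 ∧ 2*vec[2*lim - 2] + h ≥ -6
Before skip: 3*mem[0] > 2*lim - 12 ∧ mem[2*lim + 1] + h = 11 ∧ 2*vec[2*lim - 2] + h ≥ -6
Then branch requires 3*mem[0] > 2*lim - 12 ∧ mem[2*lim + 1] + h = 11 ∧ 2*store(vec, 3, 3*h + lim)[2*lim - 2] + h ≥ -6; else branch requires 3*mem[0] > 4*h - 12 ∧ mem[4*h + 1] + h = 11 ∧ 2*vec[4*h - 2] + h ≥ -6.
Before the if: ((3*h ≠ 9 → 4*lim ≠ 0) → (3*mem[0] > 2*lim - 12 ∧ mem[2*lim + 1] + h = 11 ∧ 2*store(vec, 3, 3*h + lim)[2*lim - 2] + h ≥ -6)) ∧ ((¬(3*h ≠ 9 → 4*lim ≠ 0)) → (3*mem[0] > 4*h - 12 ∧ mem[4*h + 1] + h = 11 ∧ 2*vec[4*h - 2] + h ≥ -6))
Before skip: ((3*h ≠ 9 → 4*lim ≠ 0) → (3*mem[0] > 2*lim - 12 ∧ mem[2*lim + 1] + h = 11 ∧ 2*store(vec, 3, 3*h + lim)[2*lim - 2] + h ≥ -6)) ∧ ((¬(3*h ≠ 9 → 4*lim ≠ 0)) → (3*mem[0] > 4*h - 12 ∧ mem[4*h + 1] + h = 11 ∧ 2*vec[4*h - 2] + h ≥ -6))
The weakest precondition is ((3*h ≠ 9 → 4*lim ≠ 0) → (3*mem[0] > 2*lim - 12 ∧ mem[2*lim + 1] + h = 11 ∧ 2*store(vec, 3, 3*h + lim)[2*lim - 2] + h ≥ -6)) ∧ ((¬(3*h ≠ 9 → 4*lim ≠ 0)) → (3*mem[0] > 4*h - 12 ∧ mem[4*h + 1] + h = 11 ∧ 2*vec[4*h - 2] + h ≥ -6)).
Check whether 3*mem[0] > -6 ∧ mem[7] + h = 11 ∧ 2*vec[4] + h ≥ -6 ∧ lim = 3 implies it.
Every state satisfying the precondition satisfies the weakest precondition: the implication holds.
Answer: valid
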